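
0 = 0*385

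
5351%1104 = 935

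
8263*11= 90893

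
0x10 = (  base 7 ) 22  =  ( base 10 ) 16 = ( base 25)G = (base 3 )121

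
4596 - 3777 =819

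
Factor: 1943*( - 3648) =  - 7088064 =- 2^6*3^1 * 19^1*29^1*67^1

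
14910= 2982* 5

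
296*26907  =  7964472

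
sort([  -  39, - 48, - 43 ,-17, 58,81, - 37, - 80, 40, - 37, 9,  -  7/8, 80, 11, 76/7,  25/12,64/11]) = [  -  80, - 48, - 43,- 39, - 37, - 37, -17, - 7/8,25/12, 64/11,9,  76/7, 11,40, 58,80,81]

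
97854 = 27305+70549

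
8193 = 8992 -799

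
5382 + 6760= 12142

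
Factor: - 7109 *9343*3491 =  - 3491^1*7109^1*9343^1 = -231870080017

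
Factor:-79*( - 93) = 3^1 * 31^1*79^1=7347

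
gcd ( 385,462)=77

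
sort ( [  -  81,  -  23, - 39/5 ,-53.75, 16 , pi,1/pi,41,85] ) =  [-81, - 53.75 , - 23, - 39/5,1/pi, pi , 16,41, 85] 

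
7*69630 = 487410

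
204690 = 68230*3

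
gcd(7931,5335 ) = 11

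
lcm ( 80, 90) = 720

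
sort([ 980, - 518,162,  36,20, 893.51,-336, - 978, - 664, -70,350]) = [  -  978, - 664, - 518, - 336, - 70,  20,36, 162,350,  893.51,980]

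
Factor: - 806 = -2^1*13^1*31^1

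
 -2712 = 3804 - 6516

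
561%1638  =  561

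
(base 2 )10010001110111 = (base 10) 9335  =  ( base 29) b2q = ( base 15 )2b75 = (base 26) DL1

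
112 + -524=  - 412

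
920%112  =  24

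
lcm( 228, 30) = 1140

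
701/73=701/73  =  9.60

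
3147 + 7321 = 10468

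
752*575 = 432400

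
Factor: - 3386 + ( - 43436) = -46822 = - 2^1*41^1*571^1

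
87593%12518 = 12485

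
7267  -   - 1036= 8303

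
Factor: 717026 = 2^1*17^1*21089^1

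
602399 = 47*12817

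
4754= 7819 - 3065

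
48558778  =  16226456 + 32332322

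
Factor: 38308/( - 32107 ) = -2^2*61^1*97^( - 1) *157^1 * 331^( - 1) 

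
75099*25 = 1877475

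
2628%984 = 660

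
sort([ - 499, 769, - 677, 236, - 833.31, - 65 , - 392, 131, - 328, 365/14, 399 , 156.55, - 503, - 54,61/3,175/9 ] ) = [ - 833.31, - 677, - 503, - 499,-392, - 328 , - 65, - 54, 175/9, 61/3 , 365/14, 131,156.55, 236, 399,  769]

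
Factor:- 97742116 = -2^2* 1153^1*21193^1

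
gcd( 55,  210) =5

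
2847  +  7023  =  9870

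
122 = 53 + 69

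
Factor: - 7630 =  - 2^1*5^1*7^1*109^1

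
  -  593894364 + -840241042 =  - 1434135406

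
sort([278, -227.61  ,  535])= [-227.61,278, 535 ] 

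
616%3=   1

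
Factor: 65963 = 65963^1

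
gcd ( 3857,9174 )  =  1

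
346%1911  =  346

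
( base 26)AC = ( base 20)DC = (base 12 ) 1A8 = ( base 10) 272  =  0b100010000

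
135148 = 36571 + 98577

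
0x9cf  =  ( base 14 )CB5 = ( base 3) 10110000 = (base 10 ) 2511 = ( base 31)2J0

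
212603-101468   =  111135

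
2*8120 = 16240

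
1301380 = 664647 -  - 636733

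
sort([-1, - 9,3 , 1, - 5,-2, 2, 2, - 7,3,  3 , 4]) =[ - 9, - 7, - 5, - 2,-1,1, 2 , 2, 3 , 3,3, 4] 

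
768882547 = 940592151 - 171709604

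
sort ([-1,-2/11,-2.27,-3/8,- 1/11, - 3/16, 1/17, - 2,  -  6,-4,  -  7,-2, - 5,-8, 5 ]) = [-8,-7,-6, - 5, - 4,-2.27,-2,-2,-1, - 3/8,-3/16,-2/11,-1/11, 1/17, 5]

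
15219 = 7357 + 7862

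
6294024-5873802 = 420222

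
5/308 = 5/308 = 0.02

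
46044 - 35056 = 10988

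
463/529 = 463/529 = 0.88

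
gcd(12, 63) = 3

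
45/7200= 1/160  =  0.01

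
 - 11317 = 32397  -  43714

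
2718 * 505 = 1372590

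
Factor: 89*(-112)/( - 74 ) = 2^3*7^1*37^(  -  1 )*89^1 = 4984/37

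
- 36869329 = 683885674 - 720755003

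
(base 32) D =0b1101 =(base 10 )13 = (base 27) d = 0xD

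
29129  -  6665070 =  - 6635941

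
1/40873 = 1/40873 = 0.00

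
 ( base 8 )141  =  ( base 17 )5C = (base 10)97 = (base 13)76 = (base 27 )3g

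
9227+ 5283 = 14510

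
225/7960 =45/1592 = 0.03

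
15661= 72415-56754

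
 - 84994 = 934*(-91) 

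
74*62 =4588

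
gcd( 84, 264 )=12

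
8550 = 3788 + 4762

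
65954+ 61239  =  127193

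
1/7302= 1/7302 = 0.00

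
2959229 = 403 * 7343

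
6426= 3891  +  2535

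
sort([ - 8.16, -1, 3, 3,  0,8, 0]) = [ - 8.16, - 1,0,0 , 3,3,8] 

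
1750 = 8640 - 6890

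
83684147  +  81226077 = 164910224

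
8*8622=68976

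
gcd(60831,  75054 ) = 3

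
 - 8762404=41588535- 50350939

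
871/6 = 145 +1/6 = 145.17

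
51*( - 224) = - 11424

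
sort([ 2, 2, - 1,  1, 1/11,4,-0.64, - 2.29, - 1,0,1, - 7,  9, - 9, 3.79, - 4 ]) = [ - 9,-7,-4, - 2.29, - 1,-1, - 0.64,0,1/11,1,1 , 2, 2,  3.79,4, 9 ]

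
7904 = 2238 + 5666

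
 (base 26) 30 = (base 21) 3f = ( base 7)141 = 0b1001110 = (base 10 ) 78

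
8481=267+8214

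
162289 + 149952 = 312241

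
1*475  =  475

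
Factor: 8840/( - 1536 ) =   -  1105/192 = -2^( - 6 ) * 3^( -1)*5^1*13^1*17^1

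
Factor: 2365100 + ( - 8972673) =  - 7^1*19^1 * 49681^1 = - 6607573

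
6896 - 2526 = 4370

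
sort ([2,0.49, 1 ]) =[ 0.49, 1,  2]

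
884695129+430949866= 1315644995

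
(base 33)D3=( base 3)121000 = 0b110110000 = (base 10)432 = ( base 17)187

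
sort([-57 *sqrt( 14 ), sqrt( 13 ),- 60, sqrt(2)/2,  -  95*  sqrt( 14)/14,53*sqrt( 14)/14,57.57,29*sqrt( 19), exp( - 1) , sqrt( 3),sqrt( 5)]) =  [ - 57*sqrt ( 14), - 60, - 95*sqrt (14 ) /14, exp(-1 ),sqrt(2 ) /2,  sqrt(3 ) , sqrt( 5 ), sqrt( 13),53*sqrt( 14) /14 , 57.57,29*sqrt(19 )]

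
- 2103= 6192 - 8295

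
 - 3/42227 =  - 3/42227=-0.00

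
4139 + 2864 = 7003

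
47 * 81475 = 3829325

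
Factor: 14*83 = 2^1*7^1*83^1 = 1162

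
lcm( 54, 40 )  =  1080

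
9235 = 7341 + 1894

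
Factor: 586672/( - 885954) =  - 296/447 =- 2^3*3^( - 1 )*37^1*149^( - 1 ) 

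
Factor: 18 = 2^1*3^2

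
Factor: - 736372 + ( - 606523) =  - 1342895 = - 5^1 * 419^1*641^1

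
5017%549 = 76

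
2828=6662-3834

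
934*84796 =79199464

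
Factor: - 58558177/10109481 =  - 3^( -1) * 2549^1*22973^1*3369827^( - 1)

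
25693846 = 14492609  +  11201237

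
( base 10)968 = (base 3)1022212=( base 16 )3c8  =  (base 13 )596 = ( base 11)800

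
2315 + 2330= 4645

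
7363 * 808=5949304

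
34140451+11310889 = 45451340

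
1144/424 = 143/53=2.70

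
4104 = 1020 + 3084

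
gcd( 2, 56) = 2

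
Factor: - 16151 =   -  31^1 * 521^1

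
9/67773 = 3/22591 = 0.00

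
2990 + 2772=5762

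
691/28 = 24 + 19/28 = 24.68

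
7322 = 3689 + 3633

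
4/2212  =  1/553 =0.00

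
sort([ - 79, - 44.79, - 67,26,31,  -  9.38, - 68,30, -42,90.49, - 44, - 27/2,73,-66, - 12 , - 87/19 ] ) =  [-79, - 68, - 67 , - 66, - 44.79,  -  44, - 42, - 27/2, - 12, - 9.38,- 87/19 , 26,30 , 31, 73,90.49 ]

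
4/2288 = 1/572= 0.00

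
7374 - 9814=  - 2440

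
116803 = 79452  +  37351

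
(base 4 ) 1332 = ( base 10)126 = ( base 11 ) 105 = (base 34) 3O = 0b1111110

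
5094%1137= 546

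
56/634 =28/317 = 0.09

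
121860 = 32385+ 89475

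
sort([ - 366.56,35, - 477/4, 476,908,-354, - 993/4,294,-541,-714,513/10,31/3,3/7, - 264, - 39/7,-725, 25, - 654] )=[ - 725,-714, - 654,-541,- 366.56 ,-354, - 264 ,-993/4,  -  477/4,-39/7 , 3/7,31/3,25,35, 513/10,294,476,908 ]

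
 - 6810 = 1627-8437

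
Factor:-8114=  - 2^1*4057^1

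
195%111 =84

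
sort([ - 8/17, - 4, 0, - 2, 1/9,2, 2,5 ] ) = [-4, - 2, - 8/17, 0,1/9,2,2,  5 ]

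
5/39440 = 1/7888 = 0.00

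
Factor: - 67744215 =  - 3^3* 5^1 * 7^4*11^1*19^1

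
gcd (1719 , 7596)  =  9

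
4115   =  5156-1041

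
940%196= 156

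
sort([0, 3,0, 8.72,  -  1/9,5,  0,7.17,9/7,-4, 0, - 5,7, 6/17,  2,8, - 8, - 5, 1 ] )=[ - 8, - 5,  -  5 , - 4, - 1/9,0 , 0 , 0,0,6/17,1 , 9/7 , 2,3,5,7, 7.17,8,8.72] 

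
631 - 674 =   -  43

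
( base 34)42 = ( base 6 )350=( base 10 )138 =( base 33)46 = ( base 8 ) 212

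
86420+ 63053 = 149473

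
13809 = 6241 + 7568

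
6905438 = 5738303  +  1167135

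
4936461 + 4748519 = 9684980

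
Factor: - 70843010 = -2^1*5^1*7^1*1012043^1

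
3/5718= 1/1906  =  0.00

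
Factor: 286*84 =24024 = 2^3*3^1 * 7^1*11^1*13^1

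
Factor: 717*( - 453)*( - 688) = 223463088   =  2^4*3^2*43^1*151^1*239^1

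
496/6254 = 248/3127 = 0.08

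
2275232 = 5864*388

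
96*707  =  67872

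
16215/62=16215/62=261.53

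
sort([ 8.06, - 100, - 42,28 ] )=[ - 100 , - 42,8.06 , 28]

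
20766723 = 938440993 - 917674270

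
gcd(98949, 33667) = 1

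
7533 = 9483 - 1950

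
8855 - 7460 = 1395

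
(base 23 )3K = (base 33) 2N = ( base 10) 89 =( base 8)131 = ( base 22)41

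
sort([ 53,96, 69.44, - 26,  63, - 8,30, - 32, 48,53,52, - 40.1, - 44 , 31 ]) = [ - 44,-40.1, - 32 , - 26,-8, 30,31,48,  52,53,53, 63, 69.44, 96 ] 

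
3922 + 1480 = 5402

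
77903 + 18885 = 96788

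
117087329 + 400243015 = 517330344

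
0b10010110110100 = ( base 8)22664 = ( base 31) A1B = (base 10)9652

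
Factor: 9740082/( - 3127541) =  - 2^1 * 3^1*11^1*8681^1 * 183973^(-1 )  =  -  572946/183973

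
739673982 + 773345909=1513019891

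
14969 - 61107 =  - 46138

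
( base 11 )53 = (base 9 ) 64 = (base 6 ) 134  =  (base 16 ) 3a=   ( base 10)58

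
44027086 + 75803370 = 119830456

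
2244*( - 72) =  - 161568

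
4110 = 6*685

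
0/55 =0 = 0.00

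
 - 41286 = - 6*6881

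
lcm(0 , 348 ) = 0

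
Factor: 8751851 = 107^1 * 263^1* 311^1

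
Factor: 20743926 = 2^1 * 3^1* 7^1*127^1*3889^1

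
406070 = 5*81214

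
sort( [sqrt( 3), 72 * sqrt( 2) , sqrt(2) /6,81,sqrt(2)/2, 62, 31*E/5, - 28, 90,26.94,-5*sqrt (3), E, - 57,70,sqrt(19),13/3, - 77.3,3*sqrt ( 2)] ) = [ - 77.3, - 57, - 28, - 5 * sqrt (3),sqrt (2)/6, sqrt( 2 ) /2,sqrt(3),E,3 * sqrt( 2), 13/3,sqrt(19 ),31*E/5,  26.94, 62, 70,81,  90, 72*sqrt( 2 ) ]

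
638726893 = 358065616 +280661277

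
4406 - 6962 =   -  2556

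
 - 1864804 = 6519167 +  - 8383971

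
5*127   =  635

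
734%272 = 190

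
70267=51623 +18644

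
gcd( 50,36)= 2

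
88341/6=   14723 + 1/2 =14723.50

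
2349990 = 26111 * 90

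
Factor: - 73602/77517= - 94/99 = - 2^1*3^( - 2 )*11^( - 1) * 47^1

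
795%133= 130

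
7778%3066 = 1646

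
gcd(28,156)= 4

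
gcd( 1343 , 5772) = 1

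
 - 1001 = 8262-9263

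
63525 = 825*77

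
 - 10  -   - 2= - 8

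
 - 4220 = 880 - 5100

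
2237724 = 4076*549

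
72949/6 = 12158  +  1/6  =  12158.17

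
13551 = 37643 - 24092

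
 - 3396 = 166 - 3562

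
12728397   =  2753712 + 9974685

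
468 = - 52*( - 9)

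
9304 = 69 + 9235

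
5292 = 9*588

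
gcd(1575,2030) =35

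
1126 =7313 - 6187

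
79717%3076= 2817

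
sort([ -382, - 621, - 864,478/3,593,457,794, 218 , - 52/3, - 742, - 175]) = [ - 864, - 742 , - 621, - 382 , - 175, - 52/3, 478/3, 218, 457,593,794] 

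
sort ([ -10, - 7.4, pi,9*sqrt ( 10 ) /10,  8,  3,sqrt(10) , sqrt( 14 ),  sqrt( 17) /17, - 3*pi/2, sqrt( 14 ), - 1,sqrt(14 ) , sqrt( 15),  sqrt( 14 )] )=[  -  10, - 7.4 , - 3 * pi/2,  -  1,sqrt (17 ) /17, 9*sqrt( 10) /10,3, pi,sqrt(10),sqrt( 14 ),sqrt (14),  sqrt( 14),sqrt( 14),sqrt( 15),  8] 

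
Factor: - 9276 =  - 2^2*3^1*773^1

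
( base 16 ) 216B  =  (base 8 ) 20553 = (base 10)8555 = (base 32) 8BB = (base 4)2011223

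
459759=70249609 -69789850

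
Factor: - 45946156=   -  2^2*37^1*310447^1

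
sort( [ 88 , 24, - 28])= [ - 28,24,88] 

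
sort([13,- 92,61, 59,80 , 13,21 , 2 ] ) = [ - 92, 2,13,13,21 , 59, 61, 80] 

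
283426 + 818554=1101980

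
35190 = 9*3910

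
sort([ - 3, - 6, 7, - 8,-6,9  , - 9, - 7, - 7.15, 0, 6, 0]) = [ - 9, - 8,-7.15, - 7, -6 ,-6, - 3,0,0, 6, 7 , 9]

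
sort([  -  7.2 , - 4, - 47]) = [ - 47, - 7.2, - 4]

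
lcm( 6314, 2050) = 157850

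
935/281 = 3+92/281 =3.33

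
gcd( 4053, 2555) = 7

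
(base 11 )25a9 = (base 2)110100111010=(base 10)3386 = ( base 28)48Q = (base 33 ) 33K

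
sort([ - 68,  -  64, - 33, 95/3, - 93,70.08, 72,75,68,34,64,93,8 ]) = [ - 93,-68, - 64,-33  ,  8,95/3,34,64,68,70.08, 72,75,93]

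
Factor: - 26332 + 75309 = 48977  =  17^1*43^1*67^1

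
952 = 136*7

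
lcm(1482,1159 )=90402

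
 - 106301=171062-277363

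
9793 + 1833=11626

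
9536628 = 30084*317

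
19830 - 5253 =14577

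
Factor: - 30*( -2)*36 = 2160= 2^4*3^3 * 5^1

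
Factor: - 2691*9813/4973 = - 3^3 * 13^1*23^1*3271^1 * 4973^( - 1 )= -  26406783/4973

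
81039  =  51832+29207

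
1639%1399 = 240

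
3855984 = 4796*804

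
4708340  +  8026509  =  12734849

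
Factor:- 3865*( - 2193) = 8475945 = 3^1*5^1*17^1*43^1*773^1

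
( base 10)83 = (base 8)123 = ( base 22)3h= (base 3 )10002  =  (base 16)53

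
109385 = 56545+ 52840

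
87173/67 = 87173/67 = 1301.09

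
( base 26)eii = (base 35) 84a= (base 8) 23336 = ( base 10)9950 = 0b10011011011110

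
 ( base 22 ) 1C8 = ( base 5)11011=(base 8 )1364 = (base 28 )r0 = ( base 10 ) 756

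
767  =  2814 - 2047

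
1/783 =1/783 = 0.00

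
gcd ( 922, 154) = 2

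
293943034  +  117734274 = 411677308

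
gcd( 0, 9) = 9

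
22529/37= 22529/37 = 608.89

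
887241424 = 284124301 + 603117123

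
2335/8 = 291  +  7/8 = 291.88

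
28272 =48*589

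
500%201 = 98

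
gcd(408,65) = 1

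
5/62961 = 5/62961=0.00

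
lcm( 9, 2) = 18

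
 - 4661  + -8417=-13078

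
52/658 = 26/329 = 0.08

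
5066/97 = 52 + 22/97= 52.23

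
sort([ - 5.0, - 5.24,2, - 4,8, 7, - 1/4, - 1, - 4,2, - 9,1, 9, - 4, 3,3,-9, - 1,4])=[ - 9, - 9, - 5.24,-5.0, - 4, - 4,-4, - 1, - 1, - 1/4,1,2,2,3,3, 4,7,8,9]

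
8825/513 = 8825/513=17.20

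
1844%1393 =451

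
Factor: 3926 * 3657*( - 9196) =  - 2^3*3^1 * 11^2*13^1 * 19^1*23^1 * 53^1 * 151^1 = - 132030484872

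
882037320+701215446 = 1583252766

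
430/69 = 6 + 16/69 = 6.23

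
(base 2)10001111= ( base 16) 8F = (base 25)5I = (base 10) 143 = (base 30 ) 4n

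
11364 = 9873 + 1491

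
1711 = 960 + 751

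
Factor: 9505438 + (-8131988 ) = 2^1* 5^2*13^1*2113^1 = 1373450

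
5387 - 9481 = - 4094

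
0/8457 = 0 =0.00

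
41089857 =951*43207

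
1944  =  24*81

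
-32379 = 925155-957534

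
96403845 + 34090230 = 130494075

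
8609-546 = 8063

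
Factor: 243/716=2^( - 2 )*3^5*179^ (  -  1 )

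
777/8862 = 37/422 = 0.09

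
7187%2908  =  1371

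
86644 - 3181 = 83463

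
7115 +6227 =13342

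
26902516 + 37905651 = 64808167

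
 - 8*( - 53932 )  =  431456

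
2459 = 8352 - 5893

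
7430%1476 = 50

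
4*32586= 130344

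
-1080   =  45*(- 24 ) 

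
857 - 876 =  - 19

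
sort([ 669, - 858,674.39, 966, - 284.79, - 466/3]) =[ - 858, - 284.79,  -  466/3, 669,674.39, 966] 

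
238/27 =8 + 22/27 = 8.81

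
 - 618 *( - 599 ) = 370182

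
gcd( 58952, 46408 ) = 8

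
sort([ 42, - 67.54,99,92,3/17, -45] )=[ - 67.54, - 45,3/17,  42,92,99 ]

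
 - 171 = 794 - 965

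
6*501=3006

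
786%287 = 212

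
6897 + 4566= 11463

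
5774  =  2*2887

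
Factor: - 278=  - 2^1*139^1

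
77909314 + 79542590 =157451904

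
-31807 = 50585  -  82392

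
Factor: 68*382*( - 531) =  - 2^3*3^2 * 17^1*59^1 * 191^1 = -13793256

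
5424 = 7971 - 2547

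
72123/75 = 24041/25= 961.64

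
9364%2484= 1912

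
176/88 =2 = 2.00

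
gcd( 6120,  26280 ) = 360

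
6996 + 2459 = 9455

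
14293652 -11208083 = 3085569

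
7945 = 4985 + 2960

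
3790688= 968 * 3916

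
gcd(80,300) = 20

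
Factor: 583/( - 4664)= - 1/8= - 2^( -3)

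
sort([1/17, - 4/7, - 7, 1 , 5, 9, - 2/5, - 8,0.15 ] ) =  [ - 8, - 7, - 4/7, - 2/5 , 1/17,  0.15, 1, 5, 9] 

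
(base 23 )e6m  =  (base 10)7566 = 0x1D8E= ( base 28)9I6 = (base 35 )666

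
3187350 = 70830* 45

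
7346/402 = 3673/201=18.27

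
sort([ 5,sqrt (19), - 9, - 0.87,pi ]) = [- 9, - 0.87,  pi , sqrt ( 19), 5 ]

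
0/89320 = 0 = 0.00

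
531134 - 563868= -32734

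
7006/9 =7006/9  =  778.44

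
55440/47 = 55440/47 = 1179.57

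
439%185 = 69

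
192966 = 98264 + 94702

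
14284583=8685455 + 5599128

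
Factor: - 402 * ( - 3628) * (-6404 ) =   -  2^5*3^1 * 67^1* 907^1*1601^1 = -  9339952224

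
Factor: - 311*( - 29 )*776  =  6998744 = 2^3*29^1*97^1*311^1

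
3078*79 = 243162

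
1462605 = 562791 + 899814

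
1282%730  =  552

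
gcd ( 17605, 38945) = 5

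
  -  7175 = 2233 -9408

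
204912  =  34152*6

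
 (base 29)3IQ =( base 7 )11645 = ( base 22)67D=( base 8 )5777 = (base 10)3071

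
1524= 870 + 654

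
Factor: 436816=2^4*23^1 * 1187^1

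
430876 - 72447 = 358429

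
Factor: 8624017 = 8624017^1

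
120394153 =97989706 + 22404447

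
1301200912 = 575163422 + 726037490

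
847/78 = 847/78 = 10.86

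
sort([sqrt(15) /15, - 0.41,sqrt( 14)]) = [ - 0.41,sqrt (15)/15,sqrt(14 ) ]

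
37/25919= 37/25919 = 0.00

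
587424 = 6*97904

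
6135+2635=8770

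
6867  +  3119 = 9986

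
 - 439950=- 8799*50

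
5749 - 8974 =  - 3225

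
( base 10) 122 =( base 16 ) 7a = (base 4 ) 1322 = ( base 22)5C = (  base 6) 322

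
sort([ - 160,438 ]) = [ - 160,438 ]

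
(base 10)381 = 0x17D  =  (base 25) F6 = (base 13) 234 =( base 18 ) 133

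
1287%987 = 300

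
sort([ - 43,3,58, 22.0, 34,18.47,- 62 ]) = [-62, - 43,3,18.47,22.0,34, 58 ]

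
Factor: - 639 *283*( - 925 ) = 167274225  =  3^2*5^2*37^1*71^1*283^1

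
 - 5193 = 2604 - 7797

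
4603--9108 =13711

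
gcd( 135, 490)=5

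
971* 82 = 79622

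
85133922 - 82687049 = 2446873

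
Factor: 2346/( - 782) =-3=   -3^1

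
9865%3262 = 79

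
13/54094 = 13/54094 =0.00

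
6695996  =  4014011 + 2681985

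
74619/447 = 24873/149 = 166.93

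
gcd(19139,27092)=1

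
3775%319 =266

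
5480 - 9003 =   -  3523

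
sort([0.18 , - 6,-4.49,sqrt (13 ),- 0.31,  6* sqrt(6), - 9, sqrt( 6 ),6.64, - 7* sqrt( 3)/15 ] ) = [ - 9, - 6, - 4.49, - 7*sqrt(3 )/15, - 0.31 , 0.18,sqrt(6 ),  sqrt( 13),6.64,6*sqrt(6) ] 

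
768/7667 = 768/7667 = 0.10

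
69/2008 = 69/2008 = 0.03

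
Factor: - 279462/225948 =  - 47/38  =  - 2^ ( - 1 )  *19^( - 1 )*47^1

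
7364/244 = 1841/61 = 30.18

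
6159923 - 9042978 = -2883055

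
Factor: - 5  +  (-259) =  - 264= -2^3 * 3^1*11^1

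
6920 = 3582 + 3338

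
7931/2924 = 7931/2924 = 2.71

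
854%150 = 104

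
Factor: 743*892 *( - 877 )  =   - 581237012 = -  2^2*223^1*743^1*877^1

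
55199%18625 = 17949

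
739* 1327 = 980653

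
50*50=2500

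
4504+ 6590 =11094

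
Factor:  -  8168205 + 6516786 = -3^2 * 7^1 * 11^1 * 2383^1=   - 1651419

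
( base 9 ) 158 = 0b10000110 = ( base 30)4E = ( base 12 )B2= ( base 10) 134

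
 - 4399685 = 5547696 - 9947381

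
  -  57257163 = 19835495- 77092658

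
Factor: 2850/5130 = 5/9 = 3^( - 2)*5^1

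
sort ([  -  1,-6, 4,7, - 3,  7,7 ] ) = [ - 6, - 3 , -1, 4, 7 , 7, 7 ] 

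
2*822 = 1644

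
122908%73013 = 49895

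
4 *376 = 1504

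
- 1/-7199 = 1/7199 = 0.00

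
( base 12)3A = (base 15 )31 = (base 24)1m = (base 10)46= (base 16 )2E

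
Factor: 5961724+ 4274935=10236659^1 = 10236659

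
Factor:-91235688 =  - 2^3*3^1*3801487^1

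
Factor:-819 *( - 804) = 658476 = 2^2*3^3 * 7^1*13^1 * 67^1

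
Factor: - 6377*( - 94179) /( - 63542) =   -  600579483/63542 = - 2^(-1)*3^1*7^1*911^1*31393^1 * 31771^( - 1)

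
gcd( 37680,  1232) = 16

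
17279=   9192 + 8087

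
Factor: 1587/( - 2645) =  - 3/5 = -3^1*5^( - 1)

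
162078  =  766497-604419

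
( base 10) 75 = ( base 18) 43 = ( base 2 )1001011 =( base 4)1023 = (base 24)33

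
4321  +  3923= 8244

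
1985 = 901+1084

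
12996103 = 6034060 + 6962043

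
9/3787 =9/3787= 0.00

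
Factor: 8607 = 3^1 * 19^1*151^1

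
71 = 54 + 17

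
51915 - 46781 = 5134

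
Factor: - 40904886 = -2^1*3^1*11^1*619771^1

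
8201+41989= 50190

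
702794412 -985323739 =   -  282529327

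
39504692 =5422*7286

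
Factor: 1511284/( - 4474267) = - 2^2* 7^ (- 1 )*23^1*16427^1 * 639181^( - 1 ) 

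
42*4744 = 199248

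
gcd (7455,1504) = 1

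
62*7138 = 442556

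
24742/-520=-12371/260=- 47.58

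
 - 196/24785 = - 1+24589/24785 = - 0.01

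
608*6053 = 3680224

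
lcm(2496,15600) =62400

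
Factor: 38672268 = 2^2*3^1*3222689^1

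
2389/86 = 2389/86 = 27.78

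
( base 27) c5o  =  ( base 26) D4F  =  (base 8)21313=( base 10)8907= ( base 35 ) 79h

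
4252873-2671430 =1581443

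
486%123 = 117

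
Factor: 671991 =3^1*23^1*9739^1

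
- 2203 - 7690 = -9893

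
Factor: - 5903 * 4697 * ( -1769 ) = 49047985679  =  7^1*11^1*29^1*61^2*5903^1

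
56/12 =4+2/3 =4.67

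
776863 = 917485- 140622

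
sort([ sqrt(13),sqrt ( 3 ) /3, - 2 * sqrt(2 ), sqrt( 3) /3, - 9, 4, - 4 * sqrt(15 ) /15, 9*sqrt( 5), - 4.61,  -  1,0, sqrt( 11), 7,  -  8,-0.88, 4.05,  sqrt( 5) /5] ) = [ - 9, - 8, - 4.61, - 2*sqrt(2 ),- 4 * sqrt( 15)/15 , - 1,  -  0.88, 0, sqrt(5)/5, sqrt( 3 ) /3, sqrt ( 3 ) /3,sqrt ( 11 ), sqrt( 13), 4, 4.05,  7, 9*sqrt( 5 ) ]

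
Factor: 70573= 70573^1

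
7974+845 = 8819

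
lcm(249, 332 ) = 996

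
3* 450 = 1350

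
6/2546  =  3/1273  =  0.00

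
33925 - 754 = 33171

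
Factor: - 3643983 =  - 3^2 * 7^2*8263^1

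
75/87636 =25/29212  =  0.00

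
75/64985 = 15/12997 =0.00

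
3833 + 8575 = 12408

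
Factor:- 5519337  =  -3^1 * 443^1*4153^1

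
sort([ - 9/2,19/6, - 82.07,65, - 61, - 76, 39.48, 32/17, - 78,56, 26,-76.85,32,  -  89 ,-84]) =[ - 89, - 84, - 82.07,-78, - 76.85, - 76, - 61, - 9/2,32/17, 19/6,26, 32,  39.48,  56,65 ] 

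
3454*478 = 1651012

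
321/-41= -321/41= - 7.83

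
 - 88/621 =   -  1 + 533/621 = -0.14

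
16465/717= 16465/717  =  22.96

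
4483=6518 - 2035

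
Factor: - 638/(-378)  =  319/189 = 3^(  -  3 )*7^(  -  1)*11^1*29^1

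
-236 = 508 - 744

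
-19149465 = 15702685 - 34852150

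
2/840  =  1/420 = 0.00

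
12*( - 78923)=-947076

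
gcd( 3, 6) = 3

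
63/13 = 4 + 11/13  =  4.85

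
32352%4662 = 4380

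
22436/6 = 3739 + 1/3 = 3739.33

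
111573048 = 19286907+92286141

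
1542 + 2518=4060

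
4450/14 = 317 + 6/7 = 317.86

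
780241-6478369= - 5698128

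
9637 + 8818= 18455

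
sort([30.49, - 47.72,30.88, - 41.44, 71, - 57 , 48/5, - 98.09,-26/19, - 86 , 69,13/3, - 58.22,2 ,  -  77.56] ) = [ - 98.09, - 86, - 77.56, - 58.22, - 57, - 47.72  ,  -  41.44, -26/19, 2, 13/3,48/5,30.49, 30.88 , 69,71]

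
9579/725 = 9579/725 = 13.21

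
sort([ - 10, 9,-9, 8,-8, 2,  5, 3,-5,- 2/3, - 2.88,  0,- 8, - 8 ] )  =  [ - 10, - 9,-8, - 8,  -  8,  -  5,  -  2.88, - 2/3  ,  0,  2,3, 5 , 8,9 ]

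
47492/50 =949 + 21/25=949.84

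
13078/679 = 19 + 177/679 = 19.26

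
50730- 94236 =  - 43506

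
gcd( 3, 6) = 3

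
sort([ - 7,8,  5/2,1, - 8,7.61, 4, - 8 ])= [ - 8, - 8, - 7, 1, 5/2, 4 , 7.61 , 8] 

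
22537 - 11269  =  11268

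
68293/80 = 68293/80 = 853.66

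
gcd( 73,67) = 1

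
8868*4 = 35472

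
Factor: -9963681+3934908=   -  6028773= -  3^1*1187^1*1693^1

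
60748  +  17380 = 78128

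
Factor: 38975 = 5^2 * 1559^1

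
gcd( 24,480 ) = 24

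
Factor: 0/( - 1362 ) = 0 = 0^1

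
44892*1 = 44892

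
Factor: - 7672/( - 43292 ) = 14/79=2^1*7^1 * 79^( - 1 ) 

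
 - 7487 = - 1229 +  - 6258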